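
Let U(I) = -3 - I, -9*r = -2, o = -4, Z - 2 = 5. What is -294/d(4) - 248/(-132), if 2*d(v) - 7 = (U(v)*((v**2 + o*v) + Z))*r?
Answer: 25258/165 ≈ 153.08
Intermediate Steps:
Z = 7 (Z = 2 + 5 = 7)
r = 2/9 (r = -1/9*(-2) = 2/9 ≈ 0.22222)
d(v) = 7/2 + (-3 - v)*(7 + v**2 - 4*v)/9 (d(v) = 7/2 + (((-3 - v)*((v**2 - 4*v) + 7))*(2/9))/2 = 7/2 + (((-3 - v)*(7 + v**2 - 4*v))*(2/9))/2 = 7/2 + (2*(-3 - v)*(7 + v**2 - 4*v)/9)/2 = 7/2 + (-3 - v)*(7 + v**2 - 4*v)/9)
-294/d(4) - 248/(-132) = -294/(7/6 - 1/9*4**3 + (1/9)*4**2 + (5/9)*4) - 248/(-132) = -294/(7/6 - 1/9*64 + (1/9)*16 + 20/9) - 248*(-1/132) = -294/(7/6 - 64/9 + 16/9 + 20/9) + 62/33 = -294/(-35/18) + 62/33 = -294*(-18/35) + 62/33 = 756/5 + 62/33 = 25258/165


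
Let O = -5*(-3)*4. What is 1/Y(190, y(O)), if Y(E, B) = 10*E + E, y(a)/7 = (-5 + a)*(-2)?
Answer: 1/2090 ≈ 0.00047847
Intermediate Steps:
O = 60 (O = 15*4 = 60)
y(a) = 70 - 14*a (y(a) = 7*((-5 + a)*(-2)) = 7*(10 - 2*a) = 70 - 14*a)
Y(E, B) = 11*E
1/Y(190, y(O)) = 1/(11*190) = 1/2090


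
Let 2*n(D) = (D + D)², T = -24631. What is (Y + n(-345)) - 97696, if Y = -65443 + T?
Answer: 50280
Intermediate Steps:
n(D) = 2*D² (n(D) = (D + D)²/2 = (2*D)²/2 = (4*D²)/2 = 2*D²)
Y = -90074 (Y = -65443 - 24631 = -90074)
(Y + n(-345)) - 97696 = (-90074 + 2*(-345)²) - 97696 = (-90074 + 2*119025) - 97696 = (-90074 + 238050) - 97696 = 147976 - 97696 = 50280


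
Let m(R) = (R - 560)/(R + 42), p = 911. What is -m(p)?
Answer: -351/953 ≈ -0.36831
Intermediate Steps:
m(R) = (-560 + R)/(42 + R)
-m(p) = -(-560 + 911)/(42 + 911) = -351/953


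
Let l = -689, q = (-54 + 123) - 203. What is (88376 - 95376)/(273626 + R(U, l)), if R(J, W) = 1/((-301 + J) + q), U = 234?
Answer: -8040/314279 ≈ -0.025582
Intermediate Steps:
q = -134 (q = 69 - 203 = -134)
R(J, W) = 1/(-435 + J) (R(J, W) = 1/((-301 + J) - 134) = 1/(-435 + J))
(88376 - 95376)/(273626 + R(U, l)) = (88376 - 95376)/(273626 + 1/(-435 + 234)) = -7000/(273626 + 1/(-201)) = -7000/(273626 - 1/201) = -7000/54998825/201 = -7000*201/54998825 = -8040/314279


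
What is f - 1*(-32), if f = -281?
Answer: -249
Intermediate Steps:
f - 1*(-32) = -281 - 1*(-32) = -281 + 32 = -249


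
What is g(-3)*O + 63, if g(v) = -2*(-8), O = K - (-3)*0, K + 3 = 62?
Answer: 1007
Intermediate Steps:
K = 59 (K = -3 + 62 = 59)
O = 59 (O = 59 - (-3)*0 = 59 - 1*0 = 59 + 0 = 59)
g(v) = 16
g(-3)*O + 63 = 16*59 + 63 = 944 + 63 = 1007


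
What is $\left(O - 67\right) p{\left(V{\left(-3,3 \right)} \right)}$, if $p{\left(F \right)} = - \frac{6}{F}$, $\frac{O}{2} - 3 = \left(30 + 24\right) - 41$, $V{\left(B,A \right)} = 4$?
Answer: $\frac{105}{2} \approx 52.5$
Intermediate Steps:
$O = 32$ ($O = 6 + 2 \left(\left(30 + 24\right) - 41\right) = 6 + 2 \left(54 - 41\right) = 6 + 2 \cdot 13 = 6 + 26 = 32$)
$\left(O - 67\right) p{\left(V{\left(-3,3 \right)} \right)} = \left(32 - 67\right) \left(- \frac{6}{4}\right) = - 35 \left(\left(-6\right) \frac{1}{4}\right) = \left(-35\right) \left(- \frac{3}{2}\right) = \frac{105}{2}$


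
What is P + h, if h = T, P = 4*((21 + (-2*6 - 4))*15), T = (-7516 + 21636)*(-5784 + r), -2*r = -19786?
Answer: 58019380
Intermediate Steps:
r = 9893 (r = -½*(-19786) = 9893)
T = 58019080 (T = (-7516 + 21636)*(-5784 + 9893) = 14120*4109 = 58019080)
P = 300 (P = 4*((21 + (-12 - 4))*15) = 4*((21 - 16)*15) = 4*(5*15) = 4*75 = 300)
h = 58019080
P + h = 300 + 58019080 = 58019380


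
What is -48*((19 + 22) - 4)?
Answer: -1776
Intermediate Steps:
-48*((19 + 22) - 4) = -48*(41 - 4) = -48*37 = -1776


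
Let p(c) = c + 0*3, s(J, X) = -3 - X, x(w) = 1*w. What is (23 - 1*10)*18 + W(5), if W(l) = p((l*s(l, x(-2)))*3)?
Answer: 219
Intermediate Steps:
x(w) = w
p(c) = c (p(c) = c + 0 = c)
W(l) = -3*l (W(l) = (l*(-3 - 1*(-2)))*3 = (l*(-3 + 2))*3 = (l*(-1))*3 = -l*3 = -3*l)
(23 - 1*10)*18 + W(5) = (23 - 1*10)*18 - 3*5 = (23 - 10)*18 - 15 = 13*18 - 15 = 234 - 15 = 219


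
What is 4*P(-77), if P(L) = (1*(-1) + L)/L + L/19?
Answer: -17788/1463 ≈ -12.159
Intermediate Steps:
P(L) = L/19 + (-1 + L)/L (P(L) = (-1 + L)/L + L*(1/19) = (-1 + L)/L + L/19 = L/19 + (-1 + L)/L)
4*P(-77) = 4*(1 - 1/(-77) + (1/19)*(-77)) = 4*(1 - 1*(-1/77) - 77/19) = 4*(1 + 1/77 - 77/19) = 4*(-4447/1463) = -17788/1463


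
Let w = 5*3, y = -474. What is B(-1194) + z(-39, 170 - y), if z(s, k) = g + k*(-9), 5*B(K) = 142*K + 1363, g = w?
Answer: -39418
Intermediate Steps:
w = 15
g = 15
B(K) = 1363/5 + 142*K/5 (B(K) = (142*K + 1363)/5 = (1363 + 142*K)/5 = 1363/5 + 142*K/5)
z(s, k) = 15 - 9*k (z(s, k) = 15 + k*(-9) = 15 - 9*k)
B(-1194) + z(-39, 170 - y) = (1363/5 + (142/5)*(-1194)) + (15 - 9*(170 - 1*(-474))) = (1363/5 - 169548/5) + (15 - 9*(170 + 474)) = -33637 + (15 - 9*644) = -33637 + (15 - 5796) = -33637 - 5781 = -39418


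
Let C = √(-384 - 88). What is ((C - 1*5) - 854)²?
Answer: 737409 - 3436*I*√118 ≈ 7.3741e+5 - 37325.0*I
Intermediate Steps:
C = 2*I*√118 (C = √(-472) = 2*I*√118 ≈ 21.726*I)
((C - 1*5) - 854)² = ((2*I*√118 - 1*5) - 854)² = ((2*I*√118 - 5) - 854)² = ((-5 + 2*I*√118) - 854)² = (-859 + 2*I*√118)²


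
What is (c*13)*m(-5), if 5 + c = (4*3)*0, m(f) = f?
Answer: 325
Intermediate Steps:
c = -5 (c = -5 + (4*3)*0 = -5 + 12*0 = -5 + 0 = -5)
(c*13)*m(-5) = -5*13*(-5) = -65*(-5) = 325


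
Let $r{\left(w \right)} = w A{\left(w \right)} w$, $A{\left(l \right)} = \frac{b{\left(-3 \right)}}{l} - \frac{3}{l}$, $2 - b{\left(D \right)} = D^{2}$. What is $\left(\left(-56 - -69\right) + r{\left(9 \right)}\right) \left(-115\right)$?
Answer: $8855$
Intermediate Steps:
$b{\left(D \right)} = 2 - D^{2}$
$A{\left(l \right)} = - \frac{10}{l}$ ($A{\left(l \right)} = \frac{2 - \left(-3\right)^{2}}{l} - \frac{3}{l} = \frac{2 - 9}{l} - \frac{3}{l} = - \frac{7}{l} - \frac{3}{l} = - \frac{10}{l}$)
$r{\left(w \right)} = - 10 w$ ($r{\left(w \right)} = w \left(- \frac{10}{w}\right) w = - 10 w$)
$\left(\left(-56 - -69\right) + r{\left(9 \right)}\right) \left(-115\right) = \left(\left(-56 - -69\right) - 90\right) \left(-115\right) = \left(\left(-56 + 69\right) - 90\right) \left(-115\right) = \left(13 - 90\right) \left(-115\right) = \left(-77\right) \left(-115\right) = 8855$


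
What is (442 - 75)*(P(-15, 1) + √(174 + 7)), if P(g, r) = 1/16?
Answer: 367/16 + 367*√181 ≈ 4960.4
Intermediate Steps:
P(g, r) = 1/16
(442 - 75)*(P(-15, 1) + √(174 + 7)) = (442 - 75)*(1/16 + √(174 + 7)) = 367*(1/16 + √181) = 367/16 + 367*√181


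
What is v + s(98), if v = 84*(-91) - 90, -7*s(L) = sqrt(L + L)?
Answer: -7736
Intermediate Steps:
s(L) = -sqrt(2)*sqrt(L)/7 (s(L) = -sqrt(L + L)/7 = -sqrt(2)*sqrt(L)/7)
v = -7734 (v = -7644 - 90 = -7734)
v + s(98) = -7734 - sqrt(2)*sqrt(98)/7 = -7734 - sqrt(2)*7*sqrt(2)/7 = -7734 - 2 = -7736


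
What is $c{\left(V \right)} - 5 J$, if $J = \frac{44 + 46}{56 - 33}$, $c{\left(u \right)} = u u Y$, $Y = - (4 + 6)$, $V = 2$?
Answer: $- \frac{1370}{23} \approx -59.565$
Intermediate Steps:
$Y = -10$ ($Y = \left(-1\right) 10 = -10$)
$c{\left(u \right)} = - 10 u^{2}$ ($c{\left(u \right)} = u u \left(-10\right) = u^{2} \left(-10\right) = - 10 u^{2}$)
$J = \frac{90}{23} \approx 3.913$
$c{\left(V \right)} - 5 J = - 10 \cdot 2^{2} - \frac{450}{23} = \left(-10\right) 4 - \frac{450}{23} = -40 - \frac{450}{23} = - \frac{1370}{23}$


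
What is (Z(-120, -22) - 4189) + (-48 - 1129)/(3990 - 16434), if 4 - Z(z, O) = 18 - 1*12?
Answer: -52151627/12444 ≈ -4190.9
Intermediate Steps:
Z(z, O) = -2 (Z(z, O) = 4 - (18 - 1*12) = 4 - (18 - 12) = 4 - 1*6 = 4 - 6 = -2)
(Z(-120, -22) - 4189) + (-48 - 1129)/(3990 - 16434) = (-2 - 4189) + (-48 - 1129)/(3990 - 16434) = -4191 - 1177/(-12444) = -4191 - 1177*(-1/12444) = -4191 + 1177/12444 = -52151627/12444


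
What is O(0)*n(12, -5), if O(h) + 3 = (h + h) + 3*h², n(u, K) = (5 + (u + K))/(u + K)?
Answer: -36/7 ≈ -5.1429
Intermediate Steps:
n(u, K) = (5 + K + u)/(K + u) (n(u, K) = (5 + (K + u))/(K + u) = (5 + K + u)/(K + u))
O(h) = -3 + 2*h + 3*h² (O(h) = -3 + ((h + h) + 3*h²) = -3 + (2*h + 3*h²) = -3 + 2*h + 3*h²)
O(0)*n(12, -5) = (-3 + 2*0 + 3*0²)*((5 - 5 + 12)/(-5 + 12)) = (-3 + 0 + 3*0)*(12/7) = (-3 + 0 + 0)*((⅐)*12) = -3*12/7 = -36/7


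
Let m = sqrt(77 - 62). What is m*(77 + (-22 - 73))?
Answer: -18*sqrt(15) ≈ -69.714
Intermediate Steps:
m = sqrt(15) ≈ 3.8730
m*(77 + (-22 - 73)) = sqrt(15)*(77 + (-22 - 73)) = sqrt(15)*(77 - 95) = sqrt(15)*(-18) = -18*sqrt(15)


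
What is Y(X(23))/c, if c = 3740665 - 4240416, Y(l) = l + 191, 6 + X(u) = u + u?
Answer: -33/71393 ≈ -0.00046223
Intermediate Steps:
X(u) = -6 + 2*u (X(u) = -6 + (u + u) = -6 + 2*u)
Y(l) = 191 + l
c = -499751
Y(X(23))/c = (191 + (-6 + 2*23))/(-499751) = (191 + (-6 + 46))*(-1/499751) = (191 + 40)*(-1/499751) = 231*(-1/499751) = -33/71393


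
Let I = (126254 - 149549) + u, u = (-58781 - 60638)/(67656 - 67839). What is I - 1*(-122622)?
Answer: 18296260/183 ≈ 99980.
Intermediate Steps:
u = 119419/183 (u = -119419/(-183) = -119419*(-1/183) = 119419/183 ≈ 652.56)
I = -4143566/183 (I = (126254 - 149549) + 119419/183 = -23295 + 119419/183 = -4143566/183 ≈ -22642.)
I - 1*(-122622) = -4143566/183 - 1*(-122622) = -4143566/183 + 122622 = 18296260/183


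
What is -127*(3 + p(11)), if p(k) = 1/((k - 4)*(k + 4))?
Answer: -40132/105 ≈ -382.21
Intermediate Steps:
p(k) = 1/((-4 + k)*(4 + k))
-127*(3 + p(11)) = -127*(3 + 1/(-16 + 11**2)) = -127*(3 + 1/(-16 + 121)) = -127*(3 + 1/105) = -127*316/105 = -40132/105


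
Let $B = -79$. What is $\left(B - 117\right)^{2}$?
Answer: $38416$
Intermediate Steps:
$\left(B - 117\right)^{2} = \left(-79 - 117\right)^{2} = \left(-196\right)^{2} = 38416$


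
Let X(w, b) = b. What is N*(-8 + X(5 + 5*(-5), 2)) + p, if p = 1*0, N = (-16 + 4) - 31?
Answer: 258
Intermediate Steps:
N = -43 (N = -12 - 31 = -43)
p = 0
N*(-8 + X(5 + 5*(-5), 2)) + p = -43*(-8 + 2) + 0 = -43*(-6) + 0 = 258 + 0 = 258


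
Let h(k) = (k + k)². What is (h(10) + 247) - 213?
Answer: 434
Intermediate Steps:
h(k) = 4*k² (h(k) = (2*k)² = 4*k²)
(h(10) + 247) - 213 = (4*10² + 247) - 213 = (4*100 + 247) - 213 = (400 + 247) - 213 = 647 - 213 = 434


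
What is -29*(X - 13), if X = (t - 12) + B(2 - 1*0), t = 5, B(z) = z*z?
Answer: 464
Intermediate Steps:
B(z) = z**2
X = -3 (X = (5 - 12) + (2 - 1*0)**2 = -7 + (2 + 0)**2 = -7 + 2**2 = -7 + 4 = -3)
-29*(X - 13) = -29*(-3 - 13) = -29*(-16) = 464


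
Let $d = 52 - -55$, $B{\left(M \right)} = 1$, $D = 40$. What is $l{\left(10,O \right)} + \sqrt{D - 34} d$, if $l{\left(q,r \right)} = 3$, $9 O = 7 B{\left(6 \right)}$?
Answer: $3 + 107 \sqrt{6} \approx 265.1$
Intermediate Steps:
$O = \frac{7}{9}$ ($O = \frac{7 \cdot 1}{9} = \frac{1}{9} \cdot 7 = \frac{7}{9} \approx 0.77778$)
$d = 107$ ($d = 52 + 55 = 107$)
$l{\left(10,O \right)} + \sqrt{D - 34} d = 3 + \sqrt{40 - 34} \cdot 107 = 3 + \sqrt{6} \cdot 107 = 3 + 107 \sqrt{6}$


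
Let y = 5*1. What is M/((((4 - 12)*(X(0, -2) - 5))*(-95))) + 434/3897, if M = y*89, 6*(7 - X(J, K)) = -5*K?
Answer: 1106467/592344 ≈ 1.8679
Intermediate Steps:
y = 5
X(J, K) = 7 + 5*K/6 (X(J, K) = 7 - (-5)*K/6 = 7 + 5*K/6)
M = 445 (M = 5*89 = 445)
M/((((4 - 12)*(X(0, -2) - 5))*(-95))) + 434/3897 = 445/((((4 - 12)*((7 + (5/6)*(-2)) - 5))*(-95))) + 434/3897 = 445/((-8*((7 - 5/3) - 5)*(-95))) + 434*(1/3897) = 445/((-8*(16/3 - 5)*(-95))) + 434/3897 = 445/((-8*1/3*(-95))) + 434/3897 = 445/((-8/3*(-95))) + 434/3897 = 445/(760/3) + 434/3897 = 445*(3/760) + 434/3897 = 267/152 + 434/3897 = 1106467/592344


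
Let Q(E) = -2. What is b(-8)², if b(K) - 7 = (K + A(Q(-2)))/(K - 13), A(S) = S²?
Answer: 22801/441 ≈ 51.703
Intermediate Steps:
b(K) = 7 + (4 + K)/(-13 + K) (b(K) = 7 + (K + (-2)²)/(K - 13) = 7 + (K + 4)/(-13 + K) = 7 + (4 + K)/(-13 + K))
b(-8)² = ((-87 + 8*(-8))/(-13 - 8))² = ((-87 - 64)/(-21))² = (-1/21*(-151))² = (151/21)² = 22801/441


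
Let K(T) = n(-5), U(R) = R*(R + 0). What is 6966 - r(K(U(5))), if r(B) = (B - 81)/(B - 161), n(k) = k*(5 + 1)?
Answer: 1330395/191 ≈ 6965.4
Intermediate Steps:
U(R) = R² (U(R) = R*R = R²)
n(k) = 6*k (n(k) = k*6 = 6*k)
K(T) = -30 (K(T) = 6*(-5) = -30)
r(B) = (-81 + B)/(-161 + B)
6966 - r(K(U(5))) = 6966 - (-81 - 30)/(-161 - 30) = 6966 - (-111)/(-191) = 6966 - (-1)*(-111)/191 = 6966 - 1*111/191 = 6966 - 111/191 = 1330395/191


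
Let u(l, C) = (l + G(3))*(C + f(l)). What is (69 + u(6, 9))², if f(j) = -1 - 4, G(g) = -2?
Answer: 7225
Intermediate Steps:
f(j) = -5 (f(j) = -1 - 1*4 = -1 - 4 = -5)
u(l, C) = (-5 + C)*(-2 + l) (u(l, C) = (l - 2)*(C - 5) = (-2 + l)*(-5 + C) = (-5 + C)*(-2 + l))
(69 + u(6, 9))² = (69 + (10 - 5*6 - 2*9 + 9*6))² = (69 + (10 - 30 - 18 + 54))² = (69 + 16)² = 85² = 7225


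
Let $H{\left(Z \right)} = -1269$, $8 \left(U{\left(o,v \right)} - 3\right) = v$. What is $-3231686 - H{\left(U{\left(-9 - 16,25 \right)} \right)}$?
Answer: $-3230417$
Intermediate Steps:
$U{\left(o,v \right)} = 3 + \frac{v}{8}$
$-3231686 - H{\left(U{\left(-9 - 16,25 \right)} \right)} = -3231686 - -1269 = -3231686 + 1269 = -3230417$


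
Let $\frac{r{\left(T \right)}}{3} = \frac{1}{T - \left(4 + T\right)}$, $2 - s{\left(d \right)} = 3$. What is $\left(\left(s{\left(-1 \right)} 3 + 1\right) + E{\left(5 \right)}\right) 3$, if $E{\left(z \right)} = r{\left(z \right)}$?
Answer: $- \frac{33}{4} \approx -8.25$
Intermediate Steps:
$s{\left(d \right)} = -1$ ($s{\left(d \right)} = 2 - 3 = -1$)
$r{\left(T \right)} = - \frac{3}{4}$ ($r{\left(T \right)} = \frac{3}{T - \left(4 + T\right)} = \frac{3}{-4} = 3 \left(- \frac{1}{4}\right) = - \frac{3}{4}$)
$E{\left(z \right)} = - \frac{3}{4}$
$\left(\left(s{\left(-1 \right)} 3 + 1\right) + E{\left(5 \right)}\right) 3 = \left(\left(\left(-1\right) 3 + 1\right) - \frac{3}{4}\right) 3 = \left(\left(-3 + 1\right) - \frac{3}{4}\right) 3 = \left(-2 - \frac{3}{4}\right) 3 = \left(- \frac{11}{4}\right) 3 = - \frac{33}{4}$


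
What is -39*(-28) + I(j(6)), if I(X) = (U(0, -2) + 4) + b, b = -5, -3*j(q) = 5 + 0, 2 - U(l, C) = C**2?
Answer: 1089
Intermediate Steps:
U(l, C) = 2 - C**2
j(q) = -5/3 (j(q) = -(5 + 0)/3 = -1/3*5 = -5/3)
I(X) = -3 (I(X) = ((2 - 1*(-2)**2) + 4) - 5 = ((2 - 1*4) + 4) - 5 = ((2 - 4) + 4) - 5 = (-2 + 4) - 5 = 2 - 5 = -3)
-39*(-28) + I(j(6)) = -39*(-28) - 3 = 1092 - 3 = 1089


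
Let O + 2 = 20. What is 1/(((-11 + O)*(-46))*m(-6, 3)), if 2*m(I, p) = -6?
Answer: 1/966 ≈ 0.0010352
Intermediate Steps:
O = 18 (O = -2 + 20 = 18)
m(I, p) = -3 (m(I, p) = (½)*(-6) = -3)
1/(((-11 + O)*(-46))*m(-6, 3)) = 1/(((-11 + 18)*(-46))*(-3)) = 1/((7*(-46))*(-3)) = 1/(-322*(-3)) = 1/966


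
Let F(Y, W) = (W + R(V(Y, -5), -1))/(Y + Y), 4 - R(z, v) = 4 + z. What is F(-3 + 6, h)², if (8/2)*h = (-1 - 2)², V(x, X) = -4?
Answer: 625/576 ≈ 1.0851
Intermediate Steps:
R(z, v) = -z (R(z, v) = 4 - (4 + z) = 4 + (-4 - z) = -z)
h = 9/4 (h = (-1 - 2)²/4 = (¼)*(-3)² = (¼)*9 = 9/4 ≈ 2.2500)
F(Y, W) = (4 + W)/(2*Y) (F(Y, W) = (W - 1*(-4))/(Y + Y) = (W + 4)/((2*Y)) = (4 + W)*(1/(2*Y)) = (4 + W)/(2*Y))
F(-3 + 6, h)² = ((4 + 9/4)/(2*(-3 + 6)))² = ((½)*(25/4)/3)² = ((½)*(⅓)*(25/4))² = (25/24)² = 625/576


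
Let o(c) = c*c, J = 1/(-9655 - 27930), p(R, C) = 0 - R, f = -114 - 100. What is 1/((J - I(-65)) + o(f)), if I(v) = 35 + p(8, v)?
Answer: 37585/1720227864 ≈ 2.1849e-5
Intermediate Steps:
f = -214
p(R, C) = -R
J = -1/37585 (J = 1/(-37585) = -1/37585 ≈ -2.6606e-5)
I(v) = 27 (I(v) = 35 - 1*8 = 35 - 8 = 27)
o(c) = c**2
1/((J - I(-65)) + o(f)) = 1/((-1/37585 - 1*27) + (-214)**2) = 1/((-1/37585 - 27) + 45796) = 1/(-1014796/37585 + 45796) = 1/(1720227864/37585) = 37585/1720227864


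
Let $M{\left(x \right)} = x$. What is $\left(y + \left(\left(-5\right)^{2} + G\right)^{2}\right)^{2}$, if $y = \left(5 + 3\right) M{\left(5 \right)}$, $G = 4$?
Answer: $776161$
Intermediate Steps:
$y = 40$ ($y = \left(5 + 3\right) 5 = 8 \cdot 5 = 40$)
$\left(y + \left(\left(-5\right)^{2} + G\right)^{2}\right)^{2} = \left(40 + \left(\left(-5\right)^{2} + 4\right)^{2}\right)^{2} = \left(40 + \left(25 + 4\right)^{2}\right)^{2} = \left(40 + 29^{2}\right)^{2} = \left(40 + 841\right)^{2} = 881^{2} = 776161$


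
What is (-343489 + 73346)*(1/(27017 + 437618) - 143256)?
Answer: 17981191251402937/464635 ≈ 3.8700e+10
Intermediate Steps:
(-343489 + 73346)*(1/(27017 + 437618) - 143256) = -270143*(1/464635 - 143256) = -270143*(-66561751559/464635) = 17981191251402937/464635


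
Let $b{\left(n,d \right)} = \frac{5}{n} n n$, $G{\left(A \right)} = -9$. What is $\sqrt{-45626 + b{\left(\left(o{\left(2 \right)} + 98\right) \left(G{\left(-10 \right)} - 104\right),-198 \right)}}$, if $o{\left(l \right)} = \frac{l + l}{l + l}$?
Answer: $i \sqrt{101561} \approx 318.69 i$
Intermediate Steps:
$o{\left(l \right)} = 1$ ($o{\left(l \right)} = \frac{2 l}{2 l} = 2 l \frac{1}{2 l} = 1$)
$b{\left(n,d \right)} = 5 n$
$\sqrt{-45626 + b{\left(\left(o{\left(2 \right)} + 98\right) \left(G{\left(-10 \right)} - 104\right),-198 \right)}} = \sqrt{-45626 + 5 \left(1 + 98\right) \left(-9 - 104\right)} = \sqrt{-45626 + 5 \cdot 99 \left(-113\right)} = \sqrt{-45626 + 5 \left(-11187\right)} = \sqrt{-45626 - 55935} = \sqrt{-101561} = i \sqrt{101561}$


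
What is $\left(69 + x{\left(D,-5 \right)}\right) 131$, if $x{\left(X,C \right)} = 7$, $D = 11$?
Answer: $9956$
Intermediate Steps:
$\left(69 + x{\left(D,-5 \right)}\right) 131 = \left(69 + 7\right) 131 = 76 \cdot 131 = 9956$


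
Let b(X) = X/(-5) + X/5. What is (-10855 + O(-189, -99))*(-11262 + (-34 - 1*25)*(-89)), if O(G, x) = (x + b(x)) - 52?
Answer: 66157066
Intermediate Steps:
b(X) = 0 (b(X) = X*(-⅕) + X*(⅕) = -X/5 + X/5 = 0)
O(G, x) = -52 + x (O(G, x) = (x + 0) - 52 = x - 52 = -52 + x)
(-10855 + O(-189, -99))*(-11262 + (-34 - 1*25)*(-89)) = (-10855 + (-52 - 99))*(-11262 + (-34 - 1*25)*(-89)) = (-10855 - 151)*(-11262 + (-34 - 25)*(-89)) = -11006*(-11262 - 59*(-89)) = -11006*(-11262 + 5251) = -11006*(-6011) = 66157066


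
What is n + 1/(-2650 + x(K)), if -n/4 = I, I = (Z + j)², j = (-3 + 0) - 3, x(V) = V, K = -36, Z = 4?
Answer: -42977/2686 ≈ -16.000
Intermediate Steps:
j = -6 (j = -3 - 3 = -6)
I = 4 (I = (4 - 6)² = (-2)² = 4)
n = -16 (n = -4*4 = -16)
n + 1/(-2650 + x(K)) = -16 + 1/(-2650 - 36) = -16 + 1/(-2686) = -16 - 1/2686 = -42977/2686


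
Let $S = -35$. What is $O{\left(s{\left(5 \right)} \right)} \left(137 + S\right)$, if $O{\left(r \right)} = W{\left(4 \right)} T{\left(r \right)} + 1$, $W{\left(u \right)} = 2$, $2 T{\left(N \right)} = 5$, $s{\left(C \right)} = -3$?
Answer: $612$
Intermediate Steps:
$T{\left(N \right)} = \frac{5}{2}$ ($T{\left(N \right)} = \frac{1}{2} \cdot 5 = \frac{5}{2}$)
$O{\left(r \right)} = 6$ ($O{\left(r \right)} = 2 \cdot \frac{5}{2} + 1 = 5 + 1 = 6$)
$O{\left(s{\left(5 \right)} \right)} \left(137 + S\right) = 6 \left(137 - 35\right) = 6 \cdot 102 = 612$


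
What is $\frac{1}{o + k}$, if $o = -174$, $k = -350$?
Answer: $- \frac{1}{524} \approx -0.0019084$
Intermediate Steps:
$\frac{1}{o + k} = \frac{1}{-174 - 350} = \frac{1}{-524} = - \frac{1}{524}$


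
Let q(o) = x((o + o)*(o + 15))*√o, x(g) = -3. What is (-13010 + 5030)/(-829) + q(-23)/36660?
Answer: 7980/829 - I*√23/12220 ≈ 9.6261 - 0.00039246*I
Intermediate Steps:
q(o) = -3*√o
(-13010 + 5030)/(-829) + q(-23)/36660 = (-13010 + 5030)/(-829) - 3*I*√23/36660 = -7980*(-1/829) - 3*I*√23*(1/36660) = 7980/829 - 3*I*√23*(1/36660) = 7980/829 - I*√23/12220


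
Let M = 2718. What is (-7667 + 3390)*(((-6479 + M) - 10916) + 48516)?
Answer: -144729403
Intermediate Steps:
(-7667 + 3390)*(((-6479 + M) - 10916) + 48516) = (-7667 + 3390)*(((-6479 + 2718) - 10916) + 48516) = -4277*((-3761 - 10916) + 48516) = -4277*(-14677 + 48516) = -4277*33839 = -144729403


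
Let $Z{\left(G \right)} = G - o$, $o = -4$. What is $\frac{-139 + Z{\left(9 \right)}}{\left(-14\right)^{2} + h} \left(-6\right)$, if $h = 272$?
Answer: $\frac{21}{13} \approx 1.6154$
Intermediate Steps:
$Z{\left(G \right)} = 4 + G$ ($Z{\left(G \right)} = G - -4 = G + 4 = 4 + G$)
$\frac{-139 + Z{\left(9 \right)}}{\left(-14\right)^{2} + h} \left(-6\right) = \frac{-139 + \left(4 + 9\right)}{\left(-14\right)^{2} + 272} \left(-6\right) = \frac{-139 + 13}{196 + 272} \left(-6\right) = - \frac{126}{468} \left(-6\right) = \left(-126\right) \frac{1}{468} \left(-6\right) = \left(- \frac{7}{26}\right) \left(-6\right) = \frac{21}{13}$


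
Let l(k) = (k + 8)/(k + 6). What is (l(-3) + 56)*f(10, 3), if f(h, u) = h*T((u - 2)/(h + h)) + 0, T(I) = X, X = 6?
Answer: 3460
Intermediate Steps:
l(k) = (8 + k)/(6 + k)
T(I) = 6
f(h, u) = 6*h (f(h, u) = h*6 + 0 = 6*h + 0 = 6*h)
(l(-3) + 56)*f(10, 3) = ((8 - 3)/(6 - 3) + 56)*(6*10) = (5/3 + 56)*60 = (173/3)*60 = 3460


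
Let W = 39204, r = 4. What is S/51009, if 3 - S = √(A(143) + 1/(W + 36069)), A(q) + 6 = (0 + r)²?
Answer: 1/17003 - √56660320563/3839600457 ≈ -3.1814e-6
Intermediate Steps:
A(q) = 10 (A(q) = -6 + (0 + 4)² = -6 + 4² = -6 + 16 = 10)
S = 3 - √56660320563/75273 (S = 3 - √(10 + 1/(39204 + 36069)) = 3 - √(10 + 1/75273) = 3 - √(752731/75273) = 3 - √56660320563/75273 ≈ -0.16228)
S/51009 = (3 - √56660320563/75273)/51009 = (3 - √56660320563/75273)*(1/51009) = 1/17003 - √56660320563/3839600457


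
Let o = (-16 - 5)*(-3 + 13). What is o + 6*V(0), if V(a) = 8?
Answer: -162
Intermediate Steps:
o = -210 (o = -21*10 = -210)
o + 6*V(0) = -210 + 6*8 = -210 + 48 = -162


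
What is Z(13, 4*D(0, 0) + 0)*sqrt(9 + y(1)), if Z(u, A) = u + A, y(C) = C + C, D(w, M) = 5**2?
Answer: 113*sqrt(11) ≈ 374.78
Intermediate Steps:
D(w, M) = 25
y(C) = 2*C
Z(u, A) = A + u
Z(13, 4*D(0, 0) + 0)*sqrt(9 + y(1)) = ((4*25 + 0) + 13)*sqrt(9 + 2*1) = ((100 + 0) + 13)*sqrt(9 + 2) = (100 + 13)*sqrt(11) = 113*sqrt(11)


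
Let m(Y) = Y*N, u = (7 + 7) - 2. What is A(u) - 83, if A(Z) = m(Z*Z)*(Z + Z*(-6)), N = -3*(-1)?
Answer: -26003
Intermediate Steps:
N = 3
u = 12 (u = 14 - 2 = 12)
m(Y) = 3*Y (m(Y) = Y*3 = 3*Y)
A(Z) = -15*Z³ (A(Z) = (3*(Z*Z))*(Z + Z*(-6)) = (3*Z²)*(Z - 6*Z) = (3*Z²)*(-5*Z) = -15*Z³)
A(u) - 83 = -15*12³ - 83 = -15*1728 - 83 = -25920 - 83 = -26003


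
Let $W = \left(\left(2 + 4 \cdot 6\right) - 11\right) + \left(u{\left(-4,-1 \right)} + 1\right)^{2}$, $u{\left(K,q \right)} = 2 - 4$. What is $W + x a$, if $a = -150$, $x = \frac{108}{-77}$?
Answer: $\frac{17432}{77} \approx 226.39$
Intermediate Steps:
$x = - \frac{108}{77}$ ($x = 108 \left(- \frac{1}{77}\right) = - \frac{108}{77} \approx -1.4026$)
$u{\left(K,q \right)} = -2$ ($u{\left(K,q \right)} = 2 - 4 = -2$)
$W = 16$ ($W = \left(\left(2 + 4 \cdot 6\right) - 11\right) + \left(-2 + 1\right)^{2} = \left(\left(2 + 24\right) - 11\right) + \left(-1\right)^{2} = \left(26 - 11\right) + 1 = 15 + 1 = 16$)
$W + x a = 16 - - \frac{16200}{77} = 16 + \frac{16200}{77} = \frac{17432}{77}$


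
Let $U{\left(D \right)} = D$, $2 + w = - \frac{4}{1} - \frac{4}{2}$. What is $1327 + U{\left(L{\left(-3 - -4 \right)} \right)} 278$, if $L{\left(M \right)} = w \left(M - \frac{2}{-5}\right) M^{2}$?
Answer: $- \frac{8933}{5} \approx -1786.6$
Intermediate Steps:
$w = -8$ ($w = -2 - \left(2 + 4\right) = -2 - 6 = -8$)
$L{\left(M \right)} = M^{2} \left(- \frac{16}{5} - 8 M\right)$ ($L{\left(M \right)} = - 8 \left(M - \frac{2}{-5}\right) M^{2} = - 8 \left(M - - \frac{2}{5}\right) M^{2} = - 8 \left(M + \frac{2}{5}\right) M^{2} = - 8 \left(\frac{2}{5} + M\right) M^{2} = \left(- \frac{16}{5} - 8 M\right) M^{2} = M^{2} \left(- \frac{16}{5} - 8 M\right)$)
$1327 + U{\left(L{\left(-3 - -4 \right)} \right)} 278 = 1327 + \left(-3 - -4\right)^{2} \left(- \frac{16}{5} - 8 \left(-3 - -4\right)\right) 278 = 1327 + \left(-3 + 4\right)^{2} \left(- \frac{16}{5} - 8 \left(-3 + 4\right)\right) 278 = 1327 + 1^{2} \left(- \frac{16}{5} - 8\right) 278 = 1327 + 1 \left(- \frac{16}{5} - 8\right) 278 = 1327 + 1 \left(- \frac{56}{5}\right) 278 = 1327 - \frac{15568}{5} = - \frac{8933}{5}$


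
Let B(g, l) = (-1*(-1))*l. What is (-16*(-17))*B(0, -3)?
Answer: -816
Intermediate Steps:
B(g, l) = l (B(g, l) = 1*l = l)
(-16*(-17))*B(0, -3) = -16*(-17)*(-3) = 272*(-3) = -816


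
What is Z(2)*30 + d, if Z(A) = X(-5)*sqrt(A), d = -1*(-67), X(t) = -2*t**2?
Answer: 67 - 1500*sqrt(2) ≈ -2054.3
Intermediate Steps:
d = 67
Z(A) = -50*sqrt(A) (Z(A) = (-2*(-5)**2)*sqrt(A) = (-2*25)*sqrt(A) = -50*sqrt(A))
Z(2)*30 + d = -50*sqrt(2)*30 + 67 = -1500*sqrt(2) + 67 = 67 - 1500*sqrt(2)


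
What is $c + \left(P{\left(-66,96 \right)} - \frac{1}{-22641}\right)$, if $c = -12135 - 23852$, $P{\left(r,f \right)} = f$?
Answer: $- \frac{812608130}{22641} \approx -35891.0$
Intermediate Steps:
$c = -35987$ ($c = -12135 - 23852 = -35987$)
$c + \left(P{\left(-66,96 \right)} - \frac{1}{-22641}\right) = -35987 + \left(96 - \frac{1}{-22641}\right) = -35987 + \left(96 - - \frac{1}{22641}\right) = -35987 + \left(96 + \frac{1}{22641}\right) = -35987 + \frac{2173537}{22641} = - \frac{812608130}{22641}$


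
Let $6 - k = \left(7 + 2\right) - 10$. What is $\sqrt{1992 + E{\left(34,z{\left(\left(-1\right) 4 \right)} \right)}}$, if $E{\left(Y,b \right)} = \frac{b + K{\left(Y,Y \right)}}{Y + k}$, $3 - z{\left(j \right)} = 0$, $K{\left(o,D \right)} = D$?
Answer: $\frac{\sqrt{3350069}}{41} \approx 44.642$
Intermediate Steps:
$z{\left(j \right)} = 3$ ($z{\left(j \right)} = 3 - 0 = 3 + 0 = 3$)
$k = 7$ ($k = 6 - \left(\left(7 + 2\right) - 10\right) = 6 - \left(9 - 10\right) = 6 - -1 = 6 + 1 = 7$)
$E{\left(Y,b \right)} = \frac{Y + b}{7 + Y}$ ($E{\left(Y,b \right)} = \frac{b + Y}{Y + 7} = \frac{Y + b}{7 + Y}$)
$\sqrt{1992 + E{\left(34,z{\left(\left(-1\right) 4 \right)} \right)}} = \sqrt{1992 + \frac{34 + 3}{7 + 34}} = \sqrt{1992 + \frac{1}{41} \cdot 37} = \sqrt{1992 + \frac{37}{41}} = \sqrt{\frac{81709}{41}} = \frac{\sqrt{3350069}}{41}$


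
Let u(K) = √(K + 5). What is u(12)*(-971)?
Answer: -971*√17 ≈ -4003.5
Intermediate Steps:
u(K) = √(5 + K)
u(12)*(-971) = √(5 + 12)*(-971) = √17*(-971) = -971*√17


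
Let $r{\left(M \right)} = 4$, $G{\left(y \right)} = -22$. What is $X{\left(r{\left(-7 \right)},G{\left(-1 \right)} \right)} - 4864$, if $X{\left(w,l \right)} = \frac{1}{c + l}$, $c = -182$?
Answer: $- \frac{992257}{204} \approx -4864.0$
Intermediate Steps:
$X{\left(w,l \right)} = \frac{1}{-182 + l}$
$X{\left(r{\left(-7 \right)},G{\left(-1 \right)} \right)} - 4864 = \frac{1}{-182 - 22} - 4864 = \frac{1}{-204} - 4864 = - \frac{1}{204} - 4864 = - \frac{992257}{204}$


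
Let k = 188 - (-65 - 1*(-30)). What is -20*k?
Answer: -4460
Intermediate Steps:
k = 223 (k = 188 - (-65 + 30) = 188 - 1*(-35) = 188 + 35 = 223)
-20*k = -20*223 = -4460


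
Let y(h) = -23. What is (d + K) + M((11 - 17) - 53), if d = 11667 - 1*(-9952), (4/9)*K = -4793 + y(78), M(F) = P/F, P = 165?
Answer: 636032/59 ≈ 10780.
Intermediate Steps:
M(F) = 165/F
K = -10836 (K = 9*(-4793 - 23)/4 = (9/4)*(-4816) = -10836)
d = 21619 (d = 11667 + 9952 = 21619)
(d + K) + M((11 - 17) - 53) = (21619 - 10836) + 165/((11 - 17) - 53) = 10783 + 165/(-6 - 53) = 10783 + 165/(-59) = 10783 + 165*(-1/59) = 10783 - 165/59 = 636032/59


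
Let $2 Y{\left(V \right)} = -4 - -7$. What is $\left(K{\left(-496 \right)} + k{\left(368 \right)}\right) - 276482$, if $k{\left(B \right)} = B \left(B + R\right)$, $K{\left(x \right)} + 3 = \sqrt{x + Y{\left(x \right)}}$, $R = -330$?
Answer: $-262501 + \frac{i \sqrt{1978}}{2} \approx -2.625 \cdot 10^{5} + 22.237 i$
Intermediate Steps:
$Y{\left(V \right)} = \frac{3}{2}$ ($Y{\left(V \right)} = \frac{-4 - -7}{2} = \frac{-4 + 7}{2} = \frac{1}{2} \cdot 3 = \frac{3}{2}$)
$K{\left(x \right)} = -3 + \sqrt{\frac{3}{2} + x}$ ($K{\left(x \right)} = -3 + \sqrt{x + \frac{3}{2}} = -3 + \sqrt{\frac{3}{2} + x}$)
$k{\left(B \right)} = B \left(-330 + B\right)$ ($k{\left(B \right)} = B \left(B - 330\right) = B \left(-330 + B\right)$)
$\left(K{\left(-496 \right)} + k{\left(368 \right)}\right) - 276482 = \left(\left(-3 + \frac{\sqrt{6 + 4 \left(-496\right)}}{2}\right) + 368 \left(-330 + 368\right)\right) - 276482 = \left(\left(-3 + \frac{\sqrt{6 - 1984}}{2}\right) + 368 \cdot 38\right) - 276482 = \left(\left(-3 + \frac{\sqrt{-1978}}{2}\right) + 13984\right) - 276482 = \left(\left(-3 + \frac{i \sqrt{1978}}{2}\right) + 13984\right) - 276482 = \left(13981 + \frac{i \sqrt{1978}}{2}\right) - 276482 = -262501 + \frac{i \sqrt{1978}}{2}$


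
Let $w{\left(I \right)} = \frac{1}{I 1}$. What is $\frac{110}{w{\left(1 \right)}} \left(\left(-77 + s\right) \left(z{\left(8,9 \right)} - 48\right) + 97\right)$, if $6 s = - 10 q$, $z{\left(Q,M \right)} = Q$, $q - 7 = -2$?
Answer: $\frac{1158410}{3} \approx 3.8614 \cdot 10^{5}$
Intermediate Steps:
$q = 5$ ($q = 7 - 2 = 5$)
$s = - \frac{25}{3}$ ($s = \frac{\left(-10\right) 5}{6} = \frac{1}{6} \left(-50\right) = - \frac{25}{3} \approx -8.3333$)
$w{\left(I \right)} = \frac{1}{I}$
$\frac{110}{w{\left(1 \right)}} \left(\left(-77 + s\right) \left(z{\left(8,9 \right)} - 48\right) + 97\right) = \frac{110}{1^{-1}} \left(\left(-77 - \frac{25}{3}\right) \left(8 - 48\right) + 97\right) = \frac{110}{1} \left(\left(- \frac{256}{3}\right) \left(-40\right) + 97\right) = 110 \cdot 1 \left(\frac{10240}{3} + 97\right) = 110 \cdot \frac{10531}{3} = \frac{1158410}{3}$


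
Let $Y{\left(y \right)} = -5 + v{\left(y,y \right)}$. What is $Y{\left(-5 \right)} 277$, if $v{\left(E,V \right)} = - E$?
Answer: $0$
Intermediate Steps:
$Y{\left(y \right)} = -5 - y$
$Y{\left(-5 \right)} 277 = \left(-5 - -5\right) 277 = \left(-5 + 5\right) 277 = 0 \cdot 277 = 0$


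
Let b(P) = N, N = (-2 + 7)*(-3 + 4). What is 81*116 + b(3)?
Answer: 9401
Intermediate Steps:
N = 5 (N = 5*1 = 5)
b(P) = 5
81*116 + b(3) = 81*116 + 5 = 9396 + 5 = 9401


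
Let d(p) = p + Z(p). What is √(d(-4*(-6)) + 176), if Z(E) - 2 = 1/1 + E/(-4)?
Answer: √197 ≈ 14.036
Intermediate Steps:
Z(E) = 3 - E/4 (Z(E) = 2 + (1/1 + E/(-4)) = 2 + (1*1 + E*(-¼)) = 2 + (1 - E/4) = 3 - E/4)
d(p) = 3 + 3*p/4 (d(p) = p + (3 - p/4) = 3 + 3*p/4)
√(d(-4*(-6)) + 176) = √((3 + 3*(-4*(-6))/4) + 176) = √((3 + (¾)*24) + 176) = √((3 + 18) + 176) = √(21 + 176) = √197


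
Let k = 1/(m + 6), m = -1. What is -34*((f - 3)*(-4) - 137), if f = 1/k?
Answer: 4930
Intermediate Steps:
k = 1/5 (k = 1/(-1 + 6) = 1/5 ≈ 0.20000)
f = 5 (f = 1/(1/5) = 5)
-34*((f - 3)*(-4) - 137) = -34*((5 - 3)*(-4) - 137) = -34*(2*(-4) - 137) = -34*(-8 - 137) = -34*(-145) = 4930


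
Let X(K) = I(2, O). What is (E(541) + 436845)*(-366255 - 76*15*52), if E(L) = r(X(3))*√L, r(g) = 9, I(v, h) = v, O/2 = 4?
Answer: -185892837075 - 3829815*√541 ≈ -1.8598e+11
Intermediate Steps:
O = 8 (O = 2*4 = 8)
X(K) = 2
E(L) = 9*√L
(E(541) + 436845)*(-366255 - 76*15*52) = (9*√541 + 436845)*(-366255 - 76*15*52) = (436845 + 9*√541)*(-366255 - 1140*52) = (436845 + 9*√541)*(-366255 - 59280) = (436845 + 9*√541)*(-425535) = -185892837075 - 3829815*√541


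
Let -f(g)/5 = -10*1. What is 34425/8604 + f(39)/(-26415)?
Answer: 20197915/5050548 ≈ 3.9992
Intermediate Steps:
f(g) = 50 (f(g) = -(-50) = -5*(-10) = 50)
34425/8604 + f(39)/(-26415) = 34425/8604 + 50/(-26415) = 34425*(1/8604) + 50*(-1/26415) = 3825/956 - 10/5283 = 20197915/5050548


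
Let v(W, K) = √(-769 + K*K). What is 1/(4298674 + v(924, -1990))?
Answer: 4298674/18478594198945 - √3959331/18478594198945 ≈ 2.3252e-7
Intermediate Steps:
v(W, K) = √(-769 + K²)
1/(4298674 + v(924, -1990)) = 1/(4298674 + √(-769 + (-1990)²)) = 1/(4298674 + √(-769 + 3960100)) = 1/(4298674 + √3959331)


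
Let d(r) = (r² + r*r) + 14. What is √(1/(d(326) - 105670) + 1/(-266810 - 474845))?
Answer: √3145228975634745/19819988220 ≈ 0.0028296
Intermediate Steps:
d(r) = 14 + 2*r² (d(r) = (r² + r²) + 14 = 2*r² + 14 = 14 + 2*r²)
√(1/(d(326) - 105670) + 1/(-266810 - 474845)) = √(1/((14 + 2*326²) - 105670) + 1/(-266810 - 474845)) = √(1/((14 + 2*106276) - 105670) + 1/(-741655)) = √(1/((14 + 212552) - 105670) - 1/741655) = √(1/(212566 - 105670) - 1/741655) = √(1/106896 - 1/741655) = √(634759/79279952880) = √3145228975634745/19819988220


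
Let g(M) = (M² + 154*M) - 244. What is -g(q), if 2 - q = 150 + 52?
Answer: -8956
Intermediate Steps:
q = -200 (q = 2 - (150 + 52) = 2 - 1*202 = 2 - 202 = -200)
g(M) = -244 + M² + 154*M
-g(q) = -(-244 + (-200)² + 154*(-200)) = -(-244 + 40000 - 30800) = -1*8956 = -8956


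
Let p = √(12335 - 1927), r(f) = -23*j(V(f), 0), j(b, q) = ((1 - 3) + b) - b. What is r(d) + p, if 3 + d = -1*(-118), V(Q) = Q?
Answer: 46 + 2*√2602 ≈ 148.02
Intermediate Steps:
j(b, q) = -2 (j(b, q) = (-2 + b) - b = -2)
d = 115 (d = -3 - 1*(-118) = -3 + 118 = 115)
r(f) = 46 (r(f) = -23*(-2) = 46)
p = 2*√2602 (p = √10408 = 2*√2602 ≈ 102.02)
r(d) + p = 46 + 2*√2602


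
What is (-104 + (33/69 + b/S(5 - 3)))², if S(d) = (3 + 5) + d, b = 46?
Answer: 129413376/13225 ≈ 9785.5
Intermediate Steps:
S(d) = 8 + d
(-104 + (33/69 + b/S(5 - 3)))² = (-104 + (33/69 + 46/(8 + (5 - 3))))² = (-104 + (33*(1/69) + 46/(8 + 2)))² = (-104 + (11/23 + 46/10))² = (-104 + (11/23 + 46*(⅒)))² = (-104 + (11/23 + 23/5))² = (-104 + 584/115)² = (-11376/115)² = 129413376/13225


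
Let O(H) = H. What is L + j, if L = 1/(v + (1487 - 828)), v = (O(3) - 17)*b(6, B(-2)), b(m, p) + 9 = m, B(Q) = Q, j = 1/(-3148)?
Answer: 2447/2206748 ≈ 0.0011089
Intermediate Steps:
j = -1/3148 ≈ -0.00031766
b(m, p) = -9 + m
v = 42 (v = (3 - 17)*(-9 + 6) = -14*(-3) = 42)
L = 1/701 (L = 1/(42 + (1487 - 828)) = 1/(42 + 659) = 1/701 ≈ 0.0014265)
L + j = 1/701 - 1/3148 = 2447/2206748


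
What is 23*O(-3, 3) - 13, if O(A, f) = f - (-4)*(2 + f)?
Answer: 516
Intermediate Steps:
O(A, f) = 8 + 5*f (O(A, f) = f - (-8 - 4*f) = f + (8 + 4*f) = 8 + 5*f)
23*O(-3, 3) - 13 = 23*(8 + 5*3) - 13 = 23*(8 + 15) - 13 = 23*23 - 13 = 529 - 13 = 516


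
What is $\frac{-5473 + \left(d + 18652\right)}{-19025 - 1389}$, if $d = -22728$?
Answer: $\frac{9549}{20414} \approx 0.46777$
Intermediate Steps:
$\frac{-5473 + \left(d + 18652\right)}{-19025 - 1389} = \frac{-5473 + \left(-22728 + 18652\right)}{-19025 - 1389} = \frac{-5473 - 4076}{-20414} = \left(-9549\right) \left(- \frac{1}{20414}\right) = \frac{9549}{20414}$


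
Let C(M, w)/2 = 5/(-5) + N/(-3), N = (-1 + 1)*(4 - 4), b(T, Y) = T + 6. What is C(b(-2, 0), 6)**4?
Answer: 16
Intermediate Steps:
b(T, Y) = 6 + T
N = 0 (N = 0*0 = 0)
C(M, w) = -2 (C(M, w) = 2*(5/(-5) + 0/(-3)) = 2*(5*(-1/5) + 0*(-1/3)) = 2*(-1 + 0) = 2*(-1) = -2)
C(b(-2, 0), 6)**4 = (-2)**4 = 16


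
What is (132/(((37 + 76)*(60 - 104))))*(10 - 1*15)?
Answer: 15/113 ≈ 0.13274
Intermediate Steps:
(132/(((37 + 76)*(60 - 104))))*(10 - 1*15) = (132/((113*(-44))))*(10 - 15) = (132/(-4972))*(-5) = (132*(-1/4972))*(-5) = -3/113*(-5) = 15/113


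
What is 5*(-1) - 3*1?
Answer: -8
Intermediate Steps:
5*(-1) - 3*1 = -5 - 3 = -8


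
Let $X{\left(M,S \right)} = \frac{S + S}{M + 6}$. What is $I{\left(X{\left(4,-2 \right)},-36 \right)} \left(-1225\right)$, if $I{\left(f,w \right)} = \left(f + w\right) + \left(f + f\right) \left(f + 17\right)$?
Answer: $60858$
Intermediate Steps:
$X{\left(M,S \right)} = \frac{2 S}{6 + M}$
$I{\left(f,w \right)} = f + w + 2 f \left(17 + f\right)$ ($I{\left(f,w \right)} = \left(f + w\right) + 2 f \left(17 + f\right) = f + w + 2 f \left(17 + f\right)$)
$I{\left(X{\left(4,-2 \right)},-36 \right)} \left(-1225\right) = \left(-36 + 2 \left(2 \left(-2\right) \frac{1}{6 + 4}\right)^{2} + 35 \cdot 2 \left(-2\right) \frac{1}{6 + 4}\right) \left(-1225\right) = \left(-36 + 2 \left(2 \left(-2\right) \frac{1}{10}\right)^{2} + 35 \cdot 2 \left(-2\right) \frac{1}{10}\right) \left(-1225\right) = \left(-36 + 2 \left(- \frac{2}{5}\right)^{2} + 35 \left(- \frac{2}{5}\right)\right) \left(-1225\right) = \left(-36 + 2 \cdot \frac{4}{25} - 14\right) \left(-1225\right) = \left(-36 + \frac{8}{25} - 14\right) \left(-1225\right) = \left(- \frac{1242}{25}\right) \left(-1225\right) = 60858$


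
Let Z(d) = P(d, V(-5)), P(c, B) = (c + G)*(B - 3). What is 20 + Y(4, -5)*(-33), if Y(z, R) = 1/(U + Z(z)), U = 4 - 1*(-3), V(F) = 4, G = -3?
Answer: 127/8 ≈ 15.875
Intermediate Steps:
P(c, B) = (-3 + B)*(-3 + c) (P(c, B) = (c - 3)*(B - 3) = (-3 + c)*(-3 + B) = (-3 + B)*(-3 + c))
U = 7 (U = 4 + 3 = 7)
Z(d) = -3 + d (Z(d) = 9 - 3*4 - 3*d + 4*d = 9 - 12 - 3*d + 4*d = -3 + d)
Y(z, R) = 1/(4 + z) (Y(z, R) = 1/(7 + (-3 + z)) = 1/(4 + z))
20 + Y(4, -5)*(-33) = 20 - 33/(4 + 4) = 20 - 33/8 = 127/8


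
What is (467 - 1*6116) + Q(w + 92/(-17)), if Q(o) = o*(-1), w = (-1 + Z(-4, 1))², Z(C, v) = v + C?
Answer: -96213/17 ≈ -5659.6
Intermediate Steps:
Z(C, v) = C + v
w = 16 (w = (-1 + (-4 + 1))² = (-1 - 3)² = (-4)² = 16)
Q(o) = -o
(467 - 1*6116) + Q(w + 92/(-17)) = (467 - 1*6116) - (16 + 92/(-17)) = (467 - 6116) - (16 + 92*(-1/17)) = -5649 - (16 - 92/17) = -5649 - 1*180/17 = -5649 - 180/17 = -96213/17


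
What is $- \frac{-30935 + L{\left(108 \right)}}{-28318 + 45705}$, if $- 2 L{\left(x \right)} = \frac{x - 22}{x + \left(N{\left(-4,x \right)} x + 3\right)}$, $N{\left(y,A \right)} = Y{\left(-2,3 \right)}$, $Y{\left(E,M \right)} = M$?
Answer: $\frac{13456768}{7563345} \approx 1.7792$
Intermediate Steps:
$N{\left(y,A \right)} = 3$
$L{\left(x \right)} = - \frac{-22 + x}{2 \left(3 + 4 x\right)}$ ($L{\left(x \right)} = - \frac{\left(x - 22\right) \frac{1}{x + \left(3 x + 3\right)}}{2} = - \frac{\left(-22 + x\right) \frac{1}{x + \left(3 + 3 x\right)}}{2} = - \frac{\left(-22 + x\right) \frac{1}{3 + 4 x}}{2} = - \frac{\frac{1}{3 + 4 x} \left(-22 + x\right)}{2} = - \frac{-22 + x}{2 \left(3 + 4 x\right)}$)
$- \frac{-30935 + L{\left(108 \right)}}{-28318 + 45705} = - \frac{-30935 + \frac{22 - 108}{2 \left(3 + 4 \cdot 108\right)}}{-28318 + 45705} = - \frac{-30935 + \frac{22 - 108}{2 \left(3 + 432\right)}}{17387} = - \frac{-30935 + \frac{1}{2} \cdot \frac{1}{435} \left(-86\right)}{17387} = - \frac{-30935 - \frac{43}{435}}{17387} = - \frac{-13456768}{435 \cdot 17387} = \left(-1\right) \left(- \frac{13456768}{7563345}\right) = \frac{13456768}{7563345}$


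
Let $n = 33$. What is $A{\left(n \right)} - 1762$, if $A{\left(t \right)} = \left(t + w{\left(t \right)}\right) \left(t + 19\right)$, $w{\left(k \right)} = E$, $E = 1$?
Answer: $6$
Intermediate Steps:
$w{\left(k \right)} = 1$
$A{\left(t \right)} = \left(1 + t\right) \left(19 + t\right)$ ($A{\left(t \right)} = \left(t + 1\right) \left(t + 19\right) = \left(1 + t\right) \left(19 + t\right)$)
$A{\left(n \right)} - 1762 = \left(19 + 33^{2} + 20 \cdot 33\right) - 1762 = \left(19 + 1089 + 660\right) - 1762 = 1768 - 1762 = 6$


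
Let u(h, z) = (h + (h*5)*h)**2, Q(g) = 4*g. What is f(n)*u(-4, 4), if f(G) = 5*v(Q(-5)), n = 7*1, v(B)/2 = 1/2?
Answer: 28880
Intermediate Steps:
v(B) = 1 (v(B) = 2/2 = 2*(1/2) = 1)
n = 7
u(h, z) = (h + 5*h**2)**2 (u(h, z) = (h + (5*h)*h)**2 = (h + 5*h**2)**2)
f(G) = 5 (f(G) = 5*1 = 5)
f(n)*u(-4, 4) = 5*((-4)**2*(1 + 5*(-4))**2) = 5*(16*(1 - 20)**2) = 5*(16*(-19)**2) = 5*(16*361) = 5*5776 = 28880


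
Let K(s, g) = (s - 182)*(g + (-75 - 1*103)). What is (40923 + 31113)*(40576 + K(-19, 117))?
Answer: 3806166132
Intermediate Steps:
K(s, g) = (-182 + s)*(-178 + g) (K(s, g) = (-182 + s)*(g + (-75 - 103)) = (-182 + s)*(g - 178) = (-182 + s)*(-178 + g))
(40923 + 31113)*(40576 + K(-19, 117)) = (40923 + 31113)*(40576 + (32396 - 182*117 - 178*(-19) + 117*(-19))) = 72036*(40576 + (32396 - 21294 + 3382 - 2223)) = 72036*(40576 + 12261) = 72036*52837 = 3806166132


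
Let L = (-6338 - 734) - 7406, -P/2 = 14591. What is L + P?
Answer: -43660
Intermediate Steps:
P = -29182 (P = -2*14591 = -29182)
L = -14478 (L = -7072 - 7406 = -14478)
L + P = -14478 - 29182 = -43660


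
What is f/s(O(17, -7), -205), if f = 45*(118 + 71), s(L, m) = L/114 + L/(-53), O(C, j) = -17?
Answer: 51387210/1037 ≈ 49554.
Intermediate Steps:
s(L, m) = -61*L/6042 (s(L, m) = L*(1/114) + L*(-1/53) = L/114 - L/53 = -61*L/6042)
f = 8505 (f = 45*189 = 8505)
f/s(O(17, -7), -205) = 8505/((-61/6042*(-17))) = 8505/(1037/6042) = 8505*(6042/1037) = 51387210/1037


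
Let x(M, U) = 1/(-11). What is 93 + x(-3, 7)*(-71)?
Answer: 1094/11 ≈ 99.455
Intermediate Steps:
x(M, U) = -1/11
93 + x(-3, 7)*(-71) = 93 - 1/11*(-71) = 93 + 71/11 = 1094/11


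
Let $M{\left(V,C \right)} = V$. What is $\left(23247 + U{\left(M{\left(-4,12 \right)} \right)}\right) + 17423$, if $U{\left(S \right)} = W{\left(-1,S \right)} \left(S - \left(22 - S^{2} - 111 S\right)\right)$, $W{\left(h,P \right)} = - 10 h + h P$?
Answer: $34314$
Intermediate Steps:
$W{\left(h,P \right)} = - 10 h + P h$
$U{\left(S \right)} = \left(10 - S\right) \left(-22 + S^{2} + 112 S\right)$ ($U{\left(S \right)} = - (-10 + S) \left(S - \left(22 - S^{2} - 111 S\right)\right) = \left(10 - S\right) \left(S + \left(-22 + S^{2} + 111 S\right)\right) = \left(10 - S\right) \left(-22 + S^{2} + 112 S\right)$)
$\left(23247 + U{\left(M{\left(-4,12 \right)} \right)}\right) + 17423 = \left(23247 - \left(-10 - 4\right) \left(-22 + \left(-4\right)^{2} + 112 \left(-4\right)\right)\right) + 17423 = \left(23247 - - 14 \left(-22 + 16 - 448\right)\right) + 17423 = \left(23247 - \left(-14\right) \left(-454\right)\right) + 17423 = \left(23247 - 6356\right) + 17423 = 16891 + 17423 = 34314$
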